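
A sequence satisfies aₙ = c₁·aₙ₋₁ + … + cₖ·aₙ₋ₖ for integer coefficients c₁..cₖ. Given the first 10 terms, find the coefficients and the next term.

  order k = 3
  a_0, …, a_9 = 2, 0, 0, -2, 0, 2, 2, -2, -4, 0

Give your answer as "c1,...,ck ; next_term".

0,-1,-1 ; 6

  a_3 = 0·0 + -1·0 + -1·2 = -2
  a_4 = 0·-2 + -1·0 + -1·0 = 0
  a_5 = 0·0 + -1·-2 + -1·0 = 2
  a_6 = 0·2 + -1·0 + -1·-2 = 2
  a_7 = 0·2 + -1·2 + -1·0 = -2
  a_8 = 0·-2 + -1·2 + -1·2 = -4
  a_9 = 0·-4 + -1·-2 + -1·2 = 0
  a_10 = 0·0 + -1·-4 + -1·-2 = 6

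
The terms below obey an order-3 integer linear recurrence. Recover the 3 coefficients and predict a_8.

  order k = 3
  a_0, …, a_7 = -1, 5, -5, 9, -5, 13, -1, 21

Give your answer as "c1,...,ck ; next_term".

0,2,1 ; 11

  a_3 = 0·-5 + 2·5 + 1·-1 = 9
  a_4 = 0·9 + 2·-5 + 1·5 = -5
  a_5 = 0·-5 + 2·9 + 1·-5 = 13
  a_6 = 0·13 + 2·-5 + 1·9 = -1
  a_7 = 0·-1 + 2·13 + 1·-5 = 21
  a_8 = 0·21 + 2·-1 + 1·13 = 11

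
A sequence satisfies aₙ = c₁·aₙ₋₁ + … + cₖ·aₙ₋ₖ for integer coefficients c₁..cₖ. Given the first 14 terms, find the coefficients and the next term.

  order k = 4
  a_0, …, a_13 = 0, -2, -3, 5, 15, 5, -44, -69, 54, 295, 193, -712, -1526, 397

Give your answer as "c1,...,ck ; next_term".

1,-2,-2,3 ; 5452

  a_4 = 1·5 + -2·-3 + -2·-2 + 3·0 = 15
  a_5 = 1·15 + -2·5 + -2·-3 + 3·-2 = 5
  a_6 = 1·5 + -2·15 + -2·5 + 3·-3 = -44
  a_7 = 1·-44 + -2·5 + -2·15 + 3·5 = -69
  a_8 = 1·-69 + -2·-44 + -2·5 + 3·15 = 54
  a_9 = 1·54 + -2·-69 + -2·-44 + 3·5 = 295
  a_10 = 1·295 + -2·54 + -2·-69 + 3·-44 = 193
  a_11 = 1·193 + -2·295 + -2·54 + 3·-69 = -712
  a_12 = 1·-712 + -2·193 + -2·295 + 3·54 = -1526
  a_13 = 1·-1526 + -2·-712 + -2·193 + 3·295 = 397
  a_14 = 1·397 + -2·-1526 + -2·-712 + 3·193 = 5452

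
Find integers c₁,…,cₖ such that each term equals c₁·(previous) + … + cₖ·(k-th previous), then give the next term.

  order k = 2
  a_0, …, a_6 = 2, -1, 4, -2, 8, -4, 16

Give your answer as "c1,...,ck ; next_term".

0,2 ; -8

  a_2 = 0·-1 + 2·2 = 4
  a_3 = 0·4 + 2·-1 = -2
  a_4 = 0·-2 + 2·4 = 8
  a_5 = 0·8 + 2·-2 = -4
  a_6 = 0·-4 + 2·8 = 16
  a_7 = 0·16 + 2·-4 = -8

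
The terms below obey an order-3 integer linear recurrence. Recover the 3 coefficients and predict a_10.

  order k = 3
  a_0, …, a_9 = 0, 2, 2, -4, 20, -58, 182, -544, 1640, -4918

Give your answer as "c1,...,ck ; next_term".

-3,1,3 ; 14762

  a_3 = -3·2 + 1·2 + 3·0 = -4
  a_4 = -3·-4 + 1·2 + 3·2 = 20
  a_5 = -3·20 + 1·-4 + 3·2 = -58
  a_6 = -3·-58 + 1·20 + 3·-4 = 182
  a_7 = -3·182 + 1·-58 + 3·20 = -544
  a_8 = -3·-544 + 1·182 + 3·-58 = 1640
  a_9 = -3·1640 + 1·-544 + 3·182 = -4918
  a_10 = -3·-4918 + 1·1640 + 3·-544 = 14762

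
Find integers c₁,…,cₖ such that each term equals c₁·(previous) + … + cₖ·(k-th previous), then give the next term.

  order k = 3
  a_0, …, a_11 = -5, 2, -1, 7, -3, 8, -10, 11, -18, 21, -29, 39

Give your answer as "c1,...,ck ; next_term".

  a_3 = 0·-1 + 1·2 + -1·-5 = 7
  a_4 = 0·7 + 1·-1 + -1·2 = -3
  a_5 = 0·-3 + 1·7 + -1·-1 = 8
  a_6 = 0·8 + 1·-3 + -1·7 = -10
  a_7 = 0·-10 + 1·8 + -1·-3 = 11
  a_8 = 0·11 + 1·-10 + -1·8 = -18
  a_9 = 0·-18 + 1·11 + -1·-10 = 21
  a_10 = 0·21 + 1·-18 + -1·11 = -29
  a_11 = 0·-29 + 1·21 + -1·-18 = 39
  a_12 = 0·39 + 1·-29 + -1·21 = -50

0,1,-1 ; -50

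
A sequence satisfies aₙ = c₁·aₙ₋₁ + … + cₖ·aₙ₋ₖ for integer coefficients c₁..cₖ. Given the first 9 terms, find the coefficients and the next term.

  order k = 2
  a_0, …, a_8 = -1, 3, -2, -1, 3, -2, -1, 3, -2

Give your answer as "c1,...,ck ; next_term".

  a_2 = -1·3 + -1·-1 = -2
  a_3 = -1·-2 + -1·3 = -1
  a_4 = -1·-1 + -1·-2 = 3
  a_5 = -1·3 + -1·-1 = -2
  a_6 = -1·-2 + -1·3 = -1
  a_7 = -1·-1 + -1·-2 = 3
  a_8 = -1·3 + -1·-1 = -2
  a_9 = -1·-2 + -1·3 = -1

-1,-1 ; -1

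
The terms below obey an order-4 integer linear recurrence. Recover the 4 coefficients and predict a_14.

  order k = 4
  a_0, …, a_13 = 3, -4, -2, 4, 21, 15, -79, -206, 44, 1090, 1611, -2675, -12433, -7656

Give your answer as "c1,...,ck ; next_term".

  a_4 = 1·4 + -4·-2 + -3·-4 + -1·3 = 21
  a_5 = 1·21 + -4·4 + -3·-2 + -1·-4 = 15
  a_6 = 1·15 + -4·21 + -3·4 + -1·-2 = -79
  a_7 = 1·-79 + -4·15 + -3·21 + -1·4 = -206
  a_8 = 1·-206 + -4·-79 + -3·15 + -1·21 = 44
  a_9 = 1·44 + -4·-206 + -3·-79 + -1·15 = 1090
  a_10 = 1·1090 + -4·44 + -3·-206 + -1·-79 = 1611
  a_11 = 1·1611 + -4·1090 + -3·44 + -1·-206 = -2675
  a_12 = 1·-2675 + -4·1611 + -3·1090 + -1·44 = -12433
  a_13 = 1·-12433 + -4·-2675 + -3·1611 + -1·1090 = -7656
  a_14 = 1·-7656 + -4·-12433 + -3·-2675 + -1·1611 = 48490

1,-4,-3,-1 ; 48490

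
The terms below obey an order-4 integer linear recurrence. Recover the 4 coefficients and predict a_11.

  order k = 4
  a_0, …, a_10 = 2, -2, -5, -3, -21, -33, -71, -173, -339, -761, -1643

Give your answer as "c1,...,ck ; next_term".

1,2,2,-2 ; -3497

  a_4 = 1·-3 + 2·-5 + 2·-2 + -2·2 = -21
  a_5 = 1·-21 + 2·-3 + 2·-5 + -2·-2 = -33
  a_6 = 1·-33 + 2·-21 + 2·-3 + -2·-5 = -71
  a_7 = 1·-71 + 2·-33 + 2·-21 + -2·-3 = -173
  a_8 = 1·-173 + 2·-71 + 2·-33 + -2·-21 = -339
  a_9 = 1·-339 + 2·-173 + 2·-71 + -2·-33 = -761
  a_10 = 1·-761 + 2·-339 + 2·-173 + -2·-71 = -1643
  a_11 = 1·-1643 + 2·-761 + 2·-339 + -2·-173 = -3497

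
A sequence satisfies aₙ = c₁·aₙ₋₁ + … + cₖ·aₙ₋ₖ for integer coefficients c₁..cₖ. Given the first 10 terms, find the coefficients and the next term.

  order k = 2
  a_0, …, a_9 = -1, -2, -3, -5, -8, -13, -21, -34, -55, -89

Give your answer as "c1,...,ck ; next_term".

  a_2 = 1·-2 + 1·-1 = -3
  a_3 = 1·-3 + 1·-2 = -5
  a_4 = 1·-5 + 1·-3 = -8
  a_5 = 1·-8 + 1·-5 = -13
  a_6 = 1·-13 + 1·-8 = -21
  a_7 = 1·-21 + 1·-13 = -34
  a_8 = 1·-34 + 1·-21 = -55
  a_9 = 1·-55 + 1·-34 = -89
  a_10 = 1·-89 + 1·-55 = -144

1,1 ; -144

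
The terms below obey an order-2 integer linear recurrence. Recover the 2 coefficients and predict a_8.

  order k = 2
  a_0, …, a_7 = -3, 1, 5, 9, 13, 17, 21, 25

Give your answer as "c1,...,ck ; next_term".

2,-1 ; 29

  a_2 = 2·1 + -1·-3 = 5
  a_3 = 2·5 + -1·1 = 9
  a_4 = 2·9 + -1·5 = 13
  a_5 = 2·13 + -1·9 = 17
  a_6 = 2·17 + -1·13 = 21
  a_7 = 2·21 + -1·17 = 25
  a_8 = 2·25 + -1·21 = 29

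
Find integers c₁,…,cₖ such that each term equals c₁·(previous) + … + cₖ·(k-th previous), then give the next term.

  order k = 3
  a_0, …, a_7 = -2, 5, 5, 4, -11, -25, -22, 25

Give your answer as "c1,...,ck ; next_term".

  a_3 = 1·5 + -1·5 + -2·-2 = 4
  a_4 = 1·4 + -1·5 + -2·5 = -11
  a_5 = 1·-11 + -1·4 + -2·5 = -25
  a_6 = 1·-25 + -1·-11 + -2·4 = -22
  a_7 = 1·-22 + -1·-25 + -2·-11 = 25
  a_8 = 1·25 + -1·-22 + -2·-25 = 97

1,-1,-2 ; 97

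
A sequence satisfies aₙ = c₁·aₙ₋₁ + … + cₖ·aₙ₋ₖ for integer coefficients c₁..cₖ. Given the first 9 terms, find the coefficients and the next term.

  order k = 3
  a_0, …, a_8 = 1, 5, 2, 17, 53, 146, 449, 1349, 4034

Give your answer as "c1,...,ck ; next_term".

  a_3 = 2·2 + 2·5 + 3·1 = 17
  a_4 = 2·17 + 2·2 + 3·5 = 53
  a_5 = 2·53 + 2·17 + 3·2 = 146
  a_6 = 2·146 + 2·53 + 3·17 = 449
  a_7 = 2·449 + 2·146 + 3·53 = 1349
  a_8 = 2·1349 + 2·449 + 3·146 = 4034
  a_9 = 2·4034 + 2·1349 + 3·449 = 12113

2,2,3 ; 12113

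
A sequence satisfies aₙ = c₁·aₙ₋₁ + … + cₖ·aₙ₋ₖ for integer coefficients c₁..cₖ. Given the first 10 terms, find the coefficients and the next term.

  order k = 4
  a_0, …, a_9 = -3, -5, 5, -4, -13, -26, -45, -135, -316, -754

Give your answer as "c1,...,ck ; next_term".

  a_4 = 1·-4 + 2·5 + 2·-5 + 3·-3 = -13
  a_5 = 1·-13 + 2·-4 + 2·5 + 3·-5 = -26
  a_6 = 1·-26 + 2·-13 + 2·-4 + 3·5 = -45
  a_7 = 1·-45 + 2·-26 + 2·-13 + 3·-4 = -135
  a_8 = 1·-135 + 2·-45 + 2·-26 + 3·-13 = -316
  a_9 = 1·-316 + 2·-135 + 2·-45 + 3·-26 = -754
  a_10 = 1·-754 + 2·-316 + 2·-135 + 3·-45 = -1791

1,2,2,3 ; -1791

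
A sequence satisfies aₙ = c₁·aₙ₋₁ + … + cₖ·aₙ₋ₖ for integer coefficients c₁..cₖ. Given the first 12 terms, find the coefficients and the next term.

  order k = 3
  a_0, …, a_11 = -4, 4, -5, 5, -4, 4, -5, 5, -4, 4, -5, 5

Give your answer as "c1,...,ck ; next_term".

-1,-1,-1 ; -4

  a_3 = -1·-5 + -1·4 + -1·-4 = 5
  a_4 = -1·5 + -1·-5 + -1·4 = -4
  a_5 = -1·-4 + -1·5 + -1·-5 = 4
  a_6 = -1·4 + -1·-4 + -1·5 = -5
  a_7 = -1·-5 + -1·4 + -1·-4 = 5
  a_8 = -1·5 + -1·-5 + -1·4 = -4
  a_9 = -1·-4 + -1·5 + -1·-5 = 4
  a_10 = -1·4 + -1·-4 + -1·5 = -5
  a_11 = -1·-5 + -1·4 + -1·-4 = 5
  a_12 = -1·5 + -1·-5 + -1·4 = -4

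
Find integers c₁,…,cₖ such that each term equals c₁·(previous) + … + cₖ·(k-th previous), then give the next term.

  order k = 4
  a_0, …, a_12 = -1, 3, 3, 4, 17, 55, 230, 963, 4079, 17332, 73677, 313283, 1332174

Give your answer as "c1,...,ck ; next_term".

4,2,-3,-4 ; 5664903

  a_4 = 4·4 + 2·3 + -3·3 + -4·-1 = 17
  a_5 = 4·17 + 2·4 + -3·3 + -4·3 = 55
  a_6 = 4·55 + 2·17 + -3·4 + -4·3 = 230
  a_7 = 4·230 + 2·55 + -3·17 + -4·4 = 963
  a_8 = 4·963 + 2·230 + -3·55 + -4·17 = 4079
  a_9 = 4·4079 + 2·963 + -3·230 + -4·55 = 17332
  a_10 = 4·17332 + 2·4079 + -3·963 + -4·230 = 73677
  a_11 = 4·73677 + 2·17332 + -3·4079 + -4·963 = 313283
  a_12 = 4·313283 + 2·73677 + -3·17332 + -4·4079 = 1332174
  a_13 = 4·1332174 + 2·313283 + -3·73677 + -4·17332 = 5664903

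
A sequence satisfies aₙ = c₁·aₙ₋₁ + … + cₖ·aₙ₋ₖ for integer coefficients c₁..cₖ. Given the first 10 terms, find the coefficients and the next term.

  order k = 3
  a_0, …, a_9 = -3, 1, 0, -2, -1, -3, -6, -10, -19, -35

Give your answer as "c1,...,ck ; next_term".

  a_3 = 1·0 + 1·1 + 1·-3 = -2
  a_4 = 1·-2 + 1·0 + 1·1 = -1
  a_5 = 1·-1 + 1·-2 + 1·0 = -3
  a_6 = 1·-3 + 1·-1 + 1·-2 = -6
  a_7 = 1·-6 + 1·-3 + 1·-1 = -10
  a_8 = 1·-10 + 1·-6 + 1·-3 = -19
  a_9 = 1·-19 + 1·-10 + 1·-6 = -35
  a_10 = 1·-35 + 1·-19 + 1·-10 = -64

1,1,1 ; -64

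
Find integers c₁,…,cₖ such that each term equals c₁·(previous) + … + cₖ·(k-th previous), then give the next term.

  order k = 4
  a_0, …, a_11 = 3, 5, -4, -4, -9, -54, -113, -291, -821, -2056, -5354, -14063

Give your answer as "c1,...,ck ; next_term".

  a_4 = 2·-4 + 1·-4 + 3·5 + -4·3 = -9
  a_5 = 2·-9 + 1·-4 + 3·-4 + -4·5 = -54
  a_6 = 2·-54 + 1·-9 + 3·-4 + -4·-4 = -113
  a_7 = 2·-113 + 1·-54 + 3·-9 + -4·-4 = -291
  a_8 = 2·-291 + 1·-113 + 3·-54 + -4·-9 = -821
  a_9 = 2·-821 + 1·-291 + 3·-113 + -4·-54 = -2056
  a_10 = 2·-2056 + 1·-821 + 3·-291 + -4·-113 = -5354
  a_11 = 2·-5354 + 1·-2056 + 3·-821 + -4·-291 = -14063
  a_12 = 2·-14063 + 1·-5354 + 3·-2056 + -4·-821 = -36364

2,1,3,-4 ; -36364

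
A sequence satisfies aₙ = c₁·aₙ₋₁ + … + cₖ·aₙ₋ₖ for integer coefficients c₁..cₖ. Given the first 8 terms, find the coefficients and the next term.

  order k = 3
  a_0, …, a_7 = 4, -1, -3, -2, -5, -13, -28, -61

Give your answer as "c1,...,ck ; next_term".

  a_3 = 2·-3 + 0·-1 + 1·4 = -2
  a_4 = 2·-2 + 0·-3 + 1·-1 = -5
  a_5 = 2·-5 + 0·-2 + 1·-3 = -13
  a_6 = 2·-13 + 0·-5 + 1·-2 = -28
  a_7 = 2·-28 + 0·-13 + 1·-5 = -61
  a_8 = 2·-61 + 0·-28 + 1·-13 = -135

2,0,1 ; -135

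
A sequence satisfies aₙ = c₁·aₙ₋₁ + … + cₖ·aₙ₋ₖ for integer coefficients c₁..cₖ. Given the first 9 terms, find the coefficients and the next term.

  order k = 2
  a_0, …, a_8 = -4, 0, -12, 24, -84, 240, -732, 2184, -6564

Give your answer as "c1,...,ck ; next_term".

  a_2 = -2·0 + 3·-4 = -12
  a_3 = -2·-12 + 3·0 = 24
  a_4 = -2·24 + 3·-12 = -84
  a_5 = -2·-84 + 3·24 = 240
  a_6 = -2·240 + 3·-84 = -732
  a_7 = -2·-732 + 3·240 = 2184
  a_8 = -2·2184 + 3·-732 = -6564
  a_9 = -2·-6564 + 3·2184 = 19680

-2,3 ; 19680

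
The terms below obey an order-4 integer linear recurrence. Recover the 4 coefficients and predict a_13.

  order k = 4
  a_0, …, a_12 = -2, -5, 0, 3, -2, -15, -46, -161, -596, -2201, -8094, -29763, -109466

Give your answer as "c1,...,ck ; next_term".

  a_4 = 3·3 + 2·0 + 1·-5 + 3·-2 = -2
  a_5 = 3·-2 + 2·3 + 1·0 + 3·-5 = -15
  a_6 = 3·-15 + 2·-2 + 1·3 + 3·0 = -46
  a_7 = 3·-46 + 2·-15 + 1·-2 + 3·3 = -161
  a_8 = 3·-161 + 2·-46 + 1·-15 + 3·-2 = -596
  a_9 = 3·-596 + 2·-161 + 1·-46 + 3·-15 = -2201
  a_10 = 3·-2201 + 2·-596 + 1·-161 + 3·-46 = -8094
  a_11 = 3·-8094 + 2·-2201 + 1·-596 + 3·-161 = -29763
  a_12 = 3·-29763 + 2·-8094 + 1·-2201 + 3·-596 = -109466
  a_13 = 3·-109466 + 2·-29763 + 1·-8094 + 3·-2201 = -402621

3,2,1,3 ; -402621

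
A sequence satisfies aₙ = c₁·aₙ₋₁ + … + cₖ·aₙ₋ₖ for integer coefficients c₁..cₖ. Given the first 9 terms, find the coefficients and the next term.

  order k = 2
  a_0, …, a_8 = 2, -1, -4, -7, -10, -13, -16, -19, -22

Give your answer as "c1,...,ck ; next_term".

  a_2 = 2·-1 + -1·2 = -4
  a_3 = 2·-4 + -1·-1 = -7
  a_4 = 2·-7 + -1·-4 = -10
  a_5 = 2·-10 + -1·-7 = -13
  a_6 = 2·-13 + -1·-10 = -16
  a_7 = 2·-16 + -1·-13 = -19
  a_8 = 2·-19 + -1·-16 = -22
  a_9 = 2·-22 + -1·-19 = -25

2,-1 ; -25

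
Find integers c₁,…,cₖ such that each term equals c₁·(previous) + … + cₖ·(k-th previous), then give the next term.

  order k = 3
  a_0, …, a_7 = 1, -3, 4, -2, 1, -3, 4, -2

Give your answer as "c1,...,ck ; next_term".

-1,-1,-1 ; 1

  a_3 = -1·4 + -1·-3 + -1·1 = -2
  a_4 = -1·-2 + -1·4 + -1·-3 = 1
  a_5 = -1·1 + -1·-2 + -1·4 = -3
  a_6 = -1·-3 + -1·1 + -1·-2 = 4
  a_7 = -1·4 + -1·-3 + -1·1 = -2
  a_8 = -1·-2 + -1·4 + -1·-3 = 1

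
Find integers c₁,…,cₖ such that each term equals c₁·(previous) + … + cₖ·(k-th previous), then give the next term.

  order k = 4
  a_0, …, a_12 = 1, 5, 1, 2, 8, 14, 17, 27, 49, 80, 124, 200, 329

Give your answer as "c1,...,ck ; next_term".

  a_4 = 1·2 + 0·1 + 1·5 + 1·1 = 8
  a_5 = 1·8 + 0·2 + 1·1 + 1·5 = 14
  a_6 = 1·14 + 0·8 + 1·2 + 1·1 = 17
  a_7 = 1·17 + 0·14 + 1·8 + 1·2 = 27
  a_8 = 1·27 + 0·17 + 1·14 + 1·8 = 49
  a_9 = 1·49 + 0·27 + 1·17 + 1·14 = 80
  a_10 = 1·80 + 0·49 + 1·27 + 1·17 = 124
  a_11 = 1·124 + 0·80 + 1·49 + 1·27 = 200
  a_12 = 1·200 + 0·124 + 1·80 + 1·49 = 329
  a_13 = 1·329 + 0·200 + 1·124 + 1·80 = 533

1,0,1,1 ; 533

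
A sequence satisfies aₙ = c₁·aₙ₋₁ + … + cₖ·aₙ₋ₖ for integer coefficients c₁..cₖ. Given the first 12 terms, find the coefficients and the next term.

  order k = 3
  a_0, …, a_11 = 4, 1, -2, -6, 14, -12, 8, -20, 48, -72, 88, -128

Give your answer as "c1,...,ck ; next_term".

-2,-2,-2 ; 224

  a_3 = -2·-2 + -2·1 + -2·4 = -6
  a_4 = -2·-6 + -2·-2 + -2·1 = 14
  a_5 = -2·14 + -2·-6 + -2·-2 = -12
  a_6 = -2·-12 + -2·14 + -2·-6 = 8
  a_7 = -2·8 + -2·-12 + -2·14 = -20
  a_8 = -2·-20 + -2·8 + -2·-12 = 48
  a_9 = -2·48 + -2·-20 + -2·8 = -72
  a_10 = -2·-72 + -2·48 + -2·-20 = 88
  a_11 = -2·88 + -2·-72 + -2·48 = -128
  a_12 = -2·-128 + -2·88 + -2·-72 = 224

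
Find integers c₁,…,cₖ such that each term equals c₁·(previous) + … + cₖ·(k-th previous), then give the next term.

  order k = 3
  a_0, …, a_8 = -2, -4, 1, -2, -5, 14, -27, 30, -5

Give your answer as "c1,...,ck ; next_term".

-2,-1,2 ; -74

  a_3 = -2·1 + -1·-4 + 2·-2 = -2
  a_4 = -2·-2 + -1·1 + 2·-4 = -5
  a_5 = -2·-5 + -1·-2 + 2·1 = 14
  a_6 = -2·14 + -1·-5 + 2·-2 = -27
  a_7 = -2·-27 + -1·14 + 2·-5 = 30
  a_8 = -2·30 + -1·-27 + 2·14 = -5
  a_9 = -2·-5 + -1·30 + 2·-27 = -74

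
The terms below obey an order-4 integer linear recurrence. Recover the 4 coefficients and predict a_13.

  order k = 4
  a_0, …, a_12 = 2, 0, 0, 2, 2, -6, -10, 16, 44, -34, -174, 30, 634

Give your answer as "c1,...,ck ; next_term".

0,-3,-2,1 ; 224

  a_4 = 0·2 + -3·0 + -2·0 + 1·2 = 2
  a_5 = 0·2 + -3·2 + -2·0 + 1·0 = -6
  a_6 = 0·-6 + -3·2 + -2·2 + 1·0 = -10
  a_7 = 0·-10 + -3·-6 + -2·2 + 1·2 = 16
  a_8 = 0·16 + -3·-10 + -2·-6 + 1·2 = 44
  a_9 = 0·44 + -3·16 + -2·-10 + 1·-6 = -34
  a_10 = 0·-34 + -3·44 + -2·16 + 1·-10 = -174
  a_11 = 0·-174 + -3·-34 + -2·44 + 1·16 = 30
  a_12 = 0·30 + -3·-174 + -2·-34 + 1·44 = 634
  a_13 = 0·634 + -3·30 + -2·-174 + 1·-34 = 224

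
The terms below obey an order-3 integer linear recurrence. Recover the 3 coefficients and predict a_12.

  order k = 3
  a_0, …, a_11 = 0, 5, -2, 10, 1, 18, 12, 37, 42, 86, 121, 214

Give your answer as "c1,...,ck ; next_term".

  a_3 = 0·-2 + 2·5 + 1·0 = 10
  a_4 = 0·10 + 2·-2 + 1·5 = 1
  a_5 = 0·1 + 2·10 + 1·-2 = 18
  a_6 = 0·18 + 2·1 + 1·10 = 12
  a_7 = 0·12 + 2·18 + 1·1 = 37
  a_8 = 0·37 + 2·12 + 1·18 = 42
  a_9 = 0·42 + 2·37 + 1·12 = 86
  a_10 = 0·86 + 2·42 + 1·37 = 121
  a_11 = 0·121 + 2·86 + 1·42 = 214
  a_12 = 0·214 + 2·121 + 1·86 = 328

0,2,1 ; 328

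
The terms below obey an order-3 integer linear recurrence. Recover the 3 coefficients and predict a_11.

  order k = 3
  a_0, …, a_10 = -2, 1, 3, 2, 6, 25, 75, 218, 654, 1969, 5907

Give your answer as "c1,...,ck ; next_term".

  a_3 = 3·3 + -1·1 + 3·-2 = 2
  a_4 = 3·2 + -1·3 + 3·1 = 6
  a_5 = 3·6 + -1·2 + 3·3 = 25
  a_6 = 3·25 + -1·6 + 3·2 = 75
  a_7 = 3·75 + -1·25 + 3·6 = 218
  a_8 = 3·218 + -1·75 + 3·25 = 654
  a_9 = 3·654 + -1·218 + 3·75 = 1969
  a_10 = 3·1969 + -1·654 + 3·218 = 5907
  a_11 = 3·5907 + -1·1969 + 3·654 = 17714

3,-1,3 ; 17714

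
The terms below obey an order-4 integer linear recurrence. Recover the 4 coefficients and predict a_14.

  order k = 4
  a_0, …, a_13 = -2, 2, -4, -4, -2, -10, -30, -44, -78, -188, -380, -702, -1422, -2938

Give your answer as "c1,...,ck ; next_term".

1,0,3,2 ; -5804

  a_4 = 1·-4 + 0·-4 + 3·2 + 2·-2 = -2
  a_5 = 1·-2 + 0·-4 + 3·-4 + 2·2 = -10
  a_6 = 1·-10 + 0·-2 + 3·-4 + 2·-4 = -30
  a_7 = 1·-30 + 0·-10 + 3·-2 + 2·-4 = -44
  a_8 = 1·-44 + 0·-30 + 3·-10 + 2·-2 = -78
  a_9 = 1·-78 + 0·-44 + 3·-30 + 2·-10 = -188
  a_10 = 1·-188 + 0·-78 + 3·-44 + 2·-30 = -380
  a_11 = 1·-380 + 0·-188 + 3·-78 + 2·-44 = -702
  a_12 = 1·-702 + 0·-380 + 3·-188 + 2·-78 = -1422
  a_13 = 1·-1422 + 0·-702 + 3·-380 + 2·-188 = -2938
  a_14 = 1·-2938 + 0·-1422 + 3·-702 + 2·-380 = -5804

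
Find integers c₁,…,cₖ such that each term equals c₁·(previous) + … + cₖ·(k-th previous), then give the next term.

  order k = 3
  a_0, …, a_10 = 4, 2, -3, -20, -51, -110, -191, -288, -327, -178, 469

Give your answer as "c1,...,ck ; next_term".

2,1,-4 ; 2068

  a_3 = 2·-3 + 1·2 + -4·4 = -20
  a_4 = 2·-20 + 1·-3 + -4·2 = -51
  a_5 = 2·-51 + 1·-20 + -4·-3 = -110
  a_6 = 2·-110 + 1·-51 + -4·-20 = -191
  a_7 = 2·-191 + 1·-110 + -4·-51 = -288
  a_8 = 2·-288 + 1·-191 + -4·-110 = -327
  a_9 = 2·-327 + 1·-288 + -4·-191 = -178
  a_10 = 2·-178 + 1·-327 + -4·-288 = 469
  a_11 = 2·469 + 1·-178 + -4·-327 = 2068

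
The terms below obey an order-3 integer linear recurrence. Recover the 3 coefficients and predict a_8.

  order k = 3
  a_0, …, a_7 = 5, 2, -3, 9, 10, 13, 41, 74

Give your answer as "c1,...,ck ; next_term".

  a_3 = 1·-3 + 1·2 + 2·5 = 9
  a_4 = 1·9 + 1·-3 + 2·2 = 10
  a_5 = 1·10 + 1·9 + 2·-3 = 13
  a_6 = 1·13 + 1·10 + 2·9 = 41
  a_7 = 1·41 + 1·13 + 2·10 = 74
  a_8 = 1·74 + 1·41 + 2·13 = 141

1,1,2 ; 141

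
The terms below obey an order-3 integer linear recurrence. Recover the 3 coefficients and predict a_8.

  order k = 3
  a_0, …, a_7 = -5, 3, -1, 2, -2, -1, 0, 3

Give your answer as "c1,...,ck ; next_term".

0,-1,-1 ; 1

  a_3 = 0·-1 + -1·3 + -1·-5 = 2
  a_4 = 0·2 + -1·-1 + -1·3 = -2
  a_5 = 0·-2 + -1·2 + -1·-1 = -1
  a_6 = 0·-1 + -1·-2 + -1·2 = 0
  a_7 = 0·0 + -1·-1 + -1·-2 = 3
  a_8 = 0·3 + -1·0 + -1·-1 = 1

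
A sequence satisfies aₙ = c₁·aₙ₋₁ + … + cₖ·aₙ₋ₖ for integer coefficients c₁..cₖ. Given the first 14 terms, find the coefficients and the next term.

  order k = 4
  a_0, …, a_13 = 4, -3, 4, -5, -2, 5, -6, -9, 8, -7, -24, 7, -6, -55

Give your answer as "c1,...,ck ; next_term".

  a_4 = 0·-5 + 0·4 + 2·-3 + 1·4 = -2
  a_5 = 0·-2 + 0·-5 + 2·4 + 1·-3 = 5
  a_6 = 0·5 + 0·-2 + 2·-5 + 1·4 = -6
  a_7 = 0·-6 + 0·5 + 2·-2 + 1·-5 = -9
  a_8 = 0·-9 + 0·-6 + 2·5 + 1·-2 = 8
  a_9 = 0·8 + 0·-9 + 2·-6 + 1·5 = -7
  a_10 = 0·-7 + 0·8 + 2·-9 + 1·-6 = -24
  a_11 = 0·-24 + 0·-7 + 2·8 + 1·-9 = 7
  a_12 = 0·7 + 0·-24 + 2·-7 + 1·8 = -6
  a_13 = 0·-6 + 0·7 + 2·-24 + 1·-7 = -55
  a_14 = 0·-55 + 0·-6 + 2·7 + 1·-24 = -10

0,0,2,1 ; -10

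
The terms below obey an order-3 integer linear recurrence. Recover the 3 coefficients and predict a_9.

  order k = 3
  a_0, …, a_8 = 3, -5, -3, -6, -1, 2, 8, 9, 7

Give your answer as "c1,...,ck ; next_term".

  a_3 = 1·-3 + 0·-5 + -1·3 = -6
  a_4 = 1·-6 + 0·-3 + -1·-5 = -1
  a_5 = 1·-1 + 0·-6 + -1·-3 = 2
  a_6 = 1·2 + 0·-1 + -1·-6 = 8
  a_7 = 1·8 + 0·2 + -1·-1 = 9
  a_8 = 1·9 + 0·8 + -1·2 = 7
  a_9 = 1·7 + 0·9 + -1·8 = -1

1,0,-1 ; -1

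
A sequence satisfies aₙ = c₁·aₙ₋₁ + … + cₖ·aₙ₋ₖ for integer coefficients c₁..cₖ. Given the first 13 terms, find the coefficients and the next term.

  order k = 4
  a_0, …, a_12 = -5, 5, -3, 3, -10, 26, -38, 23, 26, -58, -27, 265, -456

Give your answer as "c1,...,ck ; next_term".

-2,-2,1,3 ; 181

  a_4 = -2·3 + -2·-3 + 1·5 + 3·-5 = -10
  a_5 = -2·-10 + -2·3 + 1·-3 + 3·5 = 26
  a_6 = -2·26 + -2·-10 + 1·3 + 3·-3 = -38
  a_7 = -2·-38 + -2·26 + 1·-10 + 3·3 = 23
  a_8 = -2·23 + -2·-38 + 1·26 + 3·-10 = 26
  a_9 = -2·26 + -2·23 + 1·-38 + 3·26 = -58
  a_10 = -2·-58 + -2·26 + 1·23 + 3·-38 = -27
  a_11 = -2·-27 + -2·-58 + 1·26 + 3·23 = 265
  a_12 = -2·265 + -2·-27 + 1·-58 + 3·26 = -456
  a_13 = -2·-456 + -2·265 + 1·-27 + 3·-58 = 181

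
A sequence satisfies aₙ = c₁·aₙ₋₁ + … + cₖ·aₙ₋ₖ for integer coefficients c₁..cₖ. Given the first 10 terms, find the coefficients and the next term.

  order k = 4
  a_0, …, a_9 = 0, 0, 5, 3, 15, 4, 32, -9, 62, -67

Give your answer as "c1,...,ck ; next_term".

  a_4 = 0·3 + 3·5 + -1·0 + -2·0 = 15
  a_5 = 0·15 + 3·3 + -1·5 + -2·0 = 4
  a_6 = 0·4 + 3·15 + -1·3 + -2·5 = 32
  a_7 = 0·32 + 3·4 + -1·15 + -2·3 = -9
  a_8 = 0·-9 + 3·32 + -1·4 + -2·15 = 62
  a_9 = 0·62 + 3·-9 + -1·32 + -2·4 = -67
  a_10 = 0·-67 + 3·62 + -1·-9 + -2·32 = 131

0,3,-1,-2 ; 131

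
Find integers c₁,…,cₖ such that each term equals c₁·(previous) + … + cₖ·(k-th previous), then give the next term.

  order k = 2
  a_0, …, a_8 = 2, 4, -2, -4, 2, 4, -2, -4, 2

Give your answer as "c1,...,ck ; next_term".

  a_2 = 0·4 + -1·2 = -2
  a_3 = 0·-2 + -1·4 = -4
  a_4 = 0·-4 + -1·-2 = 2
  a_5 = 0·2 + -1·-4 = 4
  a_6 = 0·4 + -1·2 = -2
  a_7 = 0·-2 + -1·4 = -4
  a_8 = 0·-4 + -1·-2 = 2
  a_9 = 0·2 + -1·-4 = 4

0,-1 ; 4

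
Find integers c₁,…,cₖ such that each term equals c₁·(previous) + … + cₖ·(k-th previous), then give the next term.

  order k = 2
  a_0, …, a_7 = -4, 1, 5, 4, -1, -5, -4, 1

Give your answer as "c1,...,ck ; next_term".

1,-1 ; 5

  a_2 = 1·1 + -1·-4 = 5
  a_3 = 1·5 + -1·1 = 4
  a_4 = 1·4 + -1·5 = -1
  a_5 = 1·-1 + -1·4 = -5
  a_6 = 1·-5 + -1·-1 = -4
  a_7 = 1·-4 + -1·-5 = 1
  a_8 = 1·1 + -1·-4 = 5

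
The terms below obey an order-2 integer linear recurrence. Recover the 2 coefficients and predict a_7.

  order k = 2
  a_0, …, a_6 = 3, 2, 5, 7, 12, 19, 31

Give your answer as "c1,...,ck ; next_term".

1,1 ; 50

  a_2 = 1·2 + 1·3 = 5
  a_3 = 1·5 + 1·2 = 7
  a_4 = 1·7 + 1·5 = 12
  a_5 = 1·12 + 1·7 = 19
  a_6 = 1·19 + 1·12 = 31
  a_7 = 1·31 + 1·19 = 50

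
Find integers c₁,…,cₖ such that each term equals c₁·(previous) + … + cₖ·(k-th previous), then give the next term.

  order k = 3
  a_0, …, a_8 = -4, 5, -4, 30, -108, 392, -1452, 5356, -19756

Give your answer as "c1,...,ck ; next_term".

-3,2,-2 ; 72884

  a_3 = -3·-4 + 2·5 + -2·-4 = 30
  a_4 = -3·30 + 2·-4 + -2·5 = -108
  a_5 = -3·-108 + 2·30 + -2·-4 = 392
  a_6 = -3·392 + 2·-108 + -2·30 = -1452
  a_7 = -3·-1452 + 2·392 + -2·-108 = 5356
  a_8 = -3·5356 + 2·-1452 + -2·392 = -19756
  a_9 = -3·-19756 + 2·5356 + -2·-1452 = 72884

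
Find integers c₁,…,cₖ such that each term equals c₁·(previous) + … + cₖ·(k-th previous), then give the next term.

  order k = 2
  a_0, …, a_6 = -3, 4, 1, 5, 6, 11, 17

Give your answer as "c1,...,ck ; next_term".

1,1 ; 28

  a_2 = 1·4 + 1·-3 = 1
  a_3 = 1·1 + 1·4 = 5
  a_4 = 1·5 + 1·1 = 6
  a_5 = 1·6 + 1·5 = 11
  a_6 = 1·11 + 1·6 = 17
  a_7 = 1·17 + 1·11 = 28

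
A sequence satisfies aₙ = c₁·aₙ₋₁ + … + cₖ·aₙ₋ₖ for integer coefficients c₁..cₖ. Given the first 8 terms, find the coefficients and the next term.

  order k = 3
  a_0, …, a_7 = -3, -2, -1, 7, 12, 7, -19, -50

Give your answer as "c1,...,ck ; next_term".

  a_3 = 1·-1 + -1·-2 + -2·-3 = 7
  a_4 = 1·7 + -1·-1 + -2·-2 = 12
  a_5 = 1·12 + -1·7 + -2·-1 = 7
  a_6 = 1·7 + -1·12 + -2·7 = -19
  a_7 = 1·-19 + -1·7 + -2·12 = -50
  a_8 = 1·-50 + -1·-19 + -2·7 = -45

1,-1,-2 ; -45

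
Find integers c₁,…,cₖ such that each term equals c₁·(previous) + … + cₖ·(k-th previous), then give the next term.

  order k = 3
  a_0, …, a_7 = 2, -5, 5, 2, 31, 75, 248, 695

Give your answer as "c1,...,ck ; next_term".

3,1,-4 ; 2033

  a_3 = 3·5 + 1·-5 + -4·2 = 2
  a_4 = 3·2 + 1·5 + -4·-5 = 31
  a_5 = 3·31 + 1·2 + -4·5 = 75
  a_6 = 3·75 + 1·31 + -4·2 = 248
  a_7 = 3·248 + 1·75 + -4·31 = 695
  a_8 = 3·695 + 1·248 + -4·75 = 2033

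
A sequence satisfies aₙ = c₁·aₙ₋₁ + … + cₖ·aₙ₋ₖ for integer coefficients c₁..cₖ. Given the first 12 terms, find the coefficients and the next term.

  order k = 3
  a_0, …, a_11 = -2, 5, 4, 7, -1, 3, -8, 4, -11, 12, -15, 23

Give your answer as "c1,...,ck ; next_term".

  a_3 = 0·4 + 1·5 + -1·-2 = 7
  a_4 = 0·7 + 1·4 + -1·5 = -1
  a_5 = 0·-1 + 1·7 + -1·4 = 3
  a_6 = 0·3 + 1·-1 + -1·7 = -8
  a_7 = 0·-8 + 1·3 + -1·-1 = 4
  a_8 = 0·4 + 1·-8 + -1·3 = -11
  a_9 = 0·-11 + 1·4 + -1·-8 = 12
  a_10 = 0·12 + 1·-11 + -1·4 = -15
  a_11 = 0·-15 + 1·12 + -1·-11 = 23
  a_12 = 0·23 + 1·-15 + -1·12 = -27

0,1,-1 ; -27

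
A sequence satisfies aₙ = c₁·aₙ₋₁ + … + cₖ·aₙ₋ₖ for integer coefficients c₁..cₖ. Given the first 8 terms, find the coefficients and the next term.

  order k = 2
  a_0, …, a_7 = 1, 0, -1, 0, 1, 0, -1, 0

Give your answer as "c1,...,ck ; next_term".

  a_2 = 0·0 + -1·1 = -1
  a_3 = 0·-1 + -1·0 = 0
  a_4 = 0·0 + -1·-1 = 1
  a_5 = 0·1 + -1·0 = 0
  a_6 = 0·0 + -1·1 = -1
  a_7 = 0·-1 + -1·0 = 0
  a_8 = 0·0 + -1·-1 = 1

0,-1 ; 1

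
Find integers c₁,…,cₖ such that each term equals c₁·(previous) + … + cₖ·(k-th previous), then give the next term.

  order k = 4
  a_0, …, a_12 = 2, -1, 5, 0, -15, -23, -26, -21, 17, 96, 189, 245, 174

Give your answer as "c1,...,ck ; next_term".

  a_4 = 2·0 + -2·5 + 1·-1 + -2·2 = -15
  a_5 = 2·-15 + -2·0 + 1·5 + -2·-1 = -23
  a_6 = 2·-23 + -2·-15 + 1·0 + -2·5 = -26
  a_7 = 2·-26 + -2·-23 + 1·-15 + -2·0 = -21
  a_8 = 2·-21 + -2·-26 + 1·-23 + -2·-15 = 17
  a_9 = 2·17 + -2·-21 + 1·-26 + -2·-23 = 96
  a_10 = 2·96 + -2·17 + 1·-21 + -2·-26 = 189
  a_11 = 2·189 + -2·96 + 1·17 + -2·-21 = 245
  a_12 = 2·245 + -2·189 + 1·96 + -2·17 = 174
  a_13 = 2·174 + -2·245 + 1·189 + -2·96 = -145

2,-2,1,-2 ; -145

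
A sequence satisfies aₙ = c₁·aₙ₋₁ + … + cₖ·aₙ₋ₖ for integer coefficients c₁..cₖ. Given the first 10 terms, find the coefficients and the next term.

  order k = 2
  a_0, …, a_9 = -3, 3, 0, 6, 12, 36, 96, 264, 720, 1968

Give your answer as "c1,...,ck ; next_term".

  a_2 = 2·3 + 2·-3 = 0
  a_3 = 2·0 + 2·3 = 6
  a_4 = 2·6 + 2·0 = 12
  a_5 = 2·12 + 2·6 = 36
  a_6 = 2·36 + 2·12 = 96
  a_7 = 2·96 + 2·36 = 264
  a_8 = 2·264 + 2·96 = 720
  a_9 = 2·720 + 2·264 = 1968
  a_10 = 2·1968 + 2·720 = 5376

2,2 ; 5376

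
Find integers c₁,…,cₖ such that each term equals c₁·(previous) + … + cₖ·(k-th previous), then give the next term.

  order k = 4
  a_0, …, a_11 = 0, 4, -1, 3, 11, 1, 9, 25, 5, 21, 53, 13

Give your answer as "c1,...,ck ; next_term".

1,0,2,-2 ; 45

  a_4 = 1·3 + 0·-1 + 2·4 + -2·0 = 11
  a_5 = 1·11 + 0·3 + 2·-1 + -2·4 = 1
  a_6 = 1·1 + 0·11 + 2·3 + -2·-1 = 9
  a_7 = 1·9 + 0·1 + 2·11 + -2·3 = 25
  a_8 = 1·25 + 0·9 + 2·1 + -2·11 = 5
  a_9 = 1·5 + 0·25 + 2·9 + -2·1 = 21
  a_10 = 1·21 + 0·5 + 2·25 + -2·9 = 53
  a_11 = 1·53 + 0·21 + 2·5 + -2·25 = 13
  a_12 = 1·13 + 0·53 + 2·21 + -2·5 = 45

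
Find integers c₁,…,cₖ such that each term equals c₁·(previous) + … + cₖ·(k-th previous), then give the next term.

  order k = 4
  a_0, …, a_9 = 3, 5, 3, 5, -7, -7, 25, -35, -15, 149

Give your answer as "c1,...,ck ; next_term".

  a_4 = -1·5 + -2·3 + 2·5 + -2·3 = -7
  a_5 = -1·-7 + -2·5 + 2·3 + -2·5 = -7
  a_6 = -1·-7 + -2·-7 + 2·5 + -2·3 = 25
  a_7 = -1·25 + -2·-7 + 2·-7 + -2·5 = -35
  a_8 = -1·-35 + -2·25 + 2·-7 + -2·-7 = -15
  a_9 = -1·-15 + -2·-35 + 2·25 + -2·-7 = 149
  a_10 = -1·149 + -2·-15 + 2·-35 + -2·25 = -239

-1,-2,2,-2 ; -239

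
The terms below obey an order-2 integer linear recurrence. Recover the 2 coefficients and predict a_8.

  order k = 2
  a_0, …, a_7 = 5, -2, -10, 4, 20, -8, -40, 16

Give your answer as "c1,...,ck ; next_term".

0,-2 ; 80

  a_2 = 0·-2 + -2·5 = -10
  a_3 = 0·-10 + -2·-2 = 4
  a_4 = 0·4 + -2·-10 = 20
  a_5 = 0·20 + -2·4 = -8
  a_6 = 0·-8 + -2·20 = -40
  a_7 = 0·-40 + -2·-8 = 16
  a_8 = 0·16 + -2·-40 = 80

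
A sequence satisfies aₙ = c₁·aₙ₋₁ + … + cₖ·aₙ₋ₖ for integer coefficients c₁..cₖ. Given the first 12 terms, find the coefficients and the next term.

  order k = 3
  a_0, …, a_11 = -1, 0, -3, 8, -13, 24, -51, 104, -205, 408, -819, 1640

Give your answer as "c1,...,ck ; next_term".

-2,-1,-2 ; -3277

  a_3 = -2·-3 + -1·0 + -2·-1 = 8
  a_4 = -2·8 + -1·-3 + -2·0 = -13
  a_5 = -2·-13 + -1·8 + -2·-3 = 24
  a_6 = -2·24 + -1·-13 + -2·8 = -51
  a_7 = -2·-51 + -1·24 + -2·-13 = 104
  a_8 = -2·104 + -1·-51 + -2·24 = -205
  a_9 = -2·-205 + -1·104 + -2·-51 = 408
  a_10 = -2·408 + -1·-205 + -2·104 = -819
  a_11 = -2·-819 + -1·408 + -2·-205 = 1640
  a_12 = -2·1640 + -1·-819 + -2·408 = -3277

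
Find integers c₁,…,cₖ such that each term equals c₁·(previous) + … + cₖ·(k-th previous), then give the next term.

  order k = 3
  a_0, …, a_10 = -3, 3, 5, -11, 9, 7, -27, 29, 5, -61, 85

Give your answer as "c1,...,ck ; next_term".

  a_3 = -1·5 + -1·3 + 1·-3 = -11
  a_4 = -1·-11 + -1·5 + 1·3 = 9
  a_5 = -1·9 + -1·-11 + 1·5 = 7
  a_6 = -1·7 + -1·9 + 1·-11 = -27
  a_7 = -1·-27 + -1·7 + 1·9 = 29
  a_8 = -1·29 + -1·-27 + 1·7 = 5
  a_9 = -1·5 + -1·29 + 1·-27 = -61
  a_10 = -1·-61 + -1·5 + 1·29 = 85
  a_11 = -1·85 + -1·-61 + 1·5 = -19

-1,-1,1 ; -19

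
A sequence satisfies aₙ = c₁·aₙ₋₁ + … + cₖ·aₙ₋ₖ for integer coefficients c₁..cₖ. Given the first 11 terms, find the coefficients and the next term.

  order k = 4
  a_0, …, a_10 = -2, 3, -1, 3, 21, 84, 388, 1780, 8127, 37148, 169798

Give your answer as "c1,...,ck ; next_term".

  a_4 = 4·3 + 2·-1 + 3·3 + -1·-2 = 21
  a_5 = 4·21 + 2·3 + 3·-1 + -1·3 = 84
  a_6 = 4·84 + 2·21 + 3·3 + -1·-1 = 388
  a_7 = 4·388 + 2·84 + 3·21 + -1·3 = 1780
  a_8 = 4·1780 + 2·388 + 3·84 + -1·21 = 8127
  a_9 = 4·8127 + 2·1780 + 3·388 + -1·84 = 37148
  a_10 = 4·37148 + 2·8127 + 3·1780 + -1·388 = 169798
  a_11 = 4·169798 + 2·37148 + 3·8127 + -1·1780 = 776089

4,2,3,-1 ; 776089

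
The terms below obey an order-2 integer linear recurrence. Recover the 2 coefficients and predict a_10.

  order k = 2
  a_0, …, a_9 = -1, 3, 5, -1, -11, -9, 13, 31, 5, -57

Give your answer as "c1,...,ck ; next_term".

1,-2 ; -67

  a_2 = 1·3 + -2·-1 = 5
  a_3 = 1·5 + -2·3 = -1
  a_4 = 1·-1 + -2·5 = -11
  a_5 = 1·-11 + -2·-1 = -9
  a_6 = 1·-9 + -2·-11 = 13
  a_7 = 1·13 + -2·-9 = 31
  a_8 = 1·31 + -2·13 = 5
  a_9 = 1·5 + -2·31 = -57
  a_10 = 1·-57 + -2·5 = -67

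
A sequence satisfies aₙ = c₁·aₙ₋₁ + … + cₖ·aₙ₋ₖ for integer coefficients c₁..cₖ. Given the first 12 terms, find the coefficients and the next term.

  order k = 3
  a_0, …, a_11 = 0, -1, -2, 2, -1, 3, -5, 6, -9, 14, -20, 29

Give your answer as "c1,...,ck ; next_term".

-1,0,-1 ; -43

  a_3 = -1·-2 + 0·-1 + -1·0 = 2
  a_4 = -1·2 + 0·-2 + -1·-1 = -1
  a_5 = -1·-1 + 0·2 + -1·-2 = 3
  a_6 = -1·3 + 0·-1 + -1·2 = -5
  a_7 = -1·-5 + 0·3 + -1·-1 = 6
  a_8 = -1·6 + 0·-5 + -1·3 = -9
  a_9 = -1·-9 + 0·6 + -1·-5 = 14
  a_10 = -1·14 + 0·-9 + -1·6 = -20
  a_11 = -1·-20 + 0·14 + -1·-9 = 29
  a_12 = -1·29 + 0·-20 + -1·14 = -43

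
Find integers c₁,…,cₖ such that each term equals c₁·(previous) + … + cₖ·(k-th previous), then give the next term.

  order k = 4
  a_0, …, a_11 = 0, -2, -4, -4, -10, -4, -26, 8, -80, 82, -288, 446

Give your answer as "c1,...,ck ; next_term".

-1,3,1,-1 ; -1148

  a_4 = -1·-4 + 3·-4 + 1·-2 + -1·0 = -10
  a_5 = -1·-10 + 3·-4 + 1·-4 + -1·-2 = -4
  a_6 = -1·-4 + 3·-10 + 1·-4 + -1·-4 = -26
  a_7 = -1·-26 + 3·-4 + 1·-10 + -1·-4 = 8
  a_8 = -1·8 + 3·-26 + 1·-4 + -1·-10 = -80
  a_9 = -1·-80 + 3·8 + 1·-26 + -1·-4 = 82
  a_10 = -1·82 + 3·-80 + 1·8 + -1·-26 = -288
  a_11 = -1·-288 + 3·82 + 1·-80 + -1·8 = 446
  a_12 = -1·446 + 3·-288 + 1·82 + -1·-80 = -1148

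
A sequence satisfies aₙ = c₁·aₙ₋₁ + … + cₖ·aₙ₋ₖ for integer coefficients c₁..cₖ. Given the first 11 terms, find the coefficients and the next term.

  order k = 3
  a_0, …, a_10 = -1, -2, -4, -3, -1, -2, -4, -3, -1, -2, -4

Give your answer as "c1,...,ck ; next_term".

1,-1,1 ; -3

  a_3 = 1·-4 + -1·-2 + 1·-1 = -3
  a_4 = 1·-3 + -1·-4 + 1·-2 = -1
  a_5 = 1·-1 + -1·-3 + 1·-4 = -2
  a_6 = 1·-2 + -1·-1 + 1·-3 = -4
  a_7 = 1·-4 + -1·-2 + 1·-1 = -3
  a_8 = 1·-3 + -1·-4 + 1·-2 = -1
  a_9 = 1·-1 + -1·-3 + 1·-4 = -2
  a_10 = 1·-2 + -1·-1 + 1·-3 = -4
  a_11 = 1·-4 + -1·-2 + 1·-1 = -3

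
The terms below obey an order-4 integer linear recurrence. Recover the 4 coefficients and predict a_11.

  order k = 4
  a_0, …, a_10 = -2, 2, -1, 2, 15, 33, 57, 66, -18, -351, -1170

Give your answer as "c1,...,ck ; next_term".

3,-3,0,-3 ; -2655

  a_4 = 3·2 + -3·-1 + 0·2 + -3·-2 = 15
  a_5 = 3·15 + -3·2 + 0·-1 + -3·2 = 33
  a_6 = 3·33 + -3·15 + 0·2 + -3·-1 = 57
  a_7 = 3·57 + -3·33 + 0·15 + -3·2 = 66
  a_8 = 3·66 + -3·57 + 0·33 + -3·15 = -18
  a_9 = 3·-18 + -3·66 + 0·57 + -3·33 = -351
  a_10 = 3·-351 + -3·-18 + 0·66 + -3·57 = -1170
  a_11 = 3·-1170 + -3·-351 + 0·-18 + -3·66 = -2655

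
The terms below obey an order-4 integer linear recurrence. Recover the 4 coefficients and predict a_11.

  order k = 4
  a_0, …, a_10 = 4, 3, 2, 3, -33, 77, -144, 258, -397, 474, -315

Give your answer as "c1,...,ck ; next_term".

-3,-3,-2,-3 ; -457

  a_4 = -3·3 + -3·2 + -2·3 + -3·4 = -33
  a_5 = -3·-33 + -3·3 + -2·2 + -3·3 = 77
  a_6 = -3·77 + -3·-33 + -2·3 + -3·2 = -144
  a_7 = -3·-144 + -3·77 + -2·-33 + -3·3 = 258
  a_8 = -3·258 + -3·-144 + -2·77 + -3·-33 = -397
  a_9 = -3·-397 + -3·258 + -2·-144 + -3·77 = 474
  a_10 = -3·474 + -3·-397 + -2·258 + -3·-144 = -315
  a_11 = -3·-315 + -3·474 + -2·-397 + -3·258 = -457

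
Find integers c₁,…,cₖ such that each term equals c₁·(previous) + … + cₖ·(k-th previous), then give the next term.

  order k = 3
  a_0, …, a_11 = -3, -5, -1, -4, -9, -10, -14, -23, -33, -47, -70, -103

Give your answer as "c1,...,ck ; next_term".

1,0,1 ; -150

  a_3 = 1·-1 + 0·-5 + 1·-3 = -4
  a_4 = 1·-4 + 0·-1 + 1·-5 = -9
  a_5 = 1·-9 + 0·-4 + 1·-1 = -10
  a_6 = 1·-10 + 0·-9 + 1·-4 = -14
  a_7 = 1·-14 + 0·-10 + 1·-9 = -23
  a_8 = 1·-23 + 0·-14 + 1·-10 = -33
  a_9 = 1·-33 + 0·-23 + 1·-14 = -47
  a_10 = 1·-47 + 0·-33 + 1·-23 = -70
  a_11 = 1·-70 + 0·-47 + 1·-33 = -103
  a_12 = 1·-103 + 0·-70 + 1·-47 = -150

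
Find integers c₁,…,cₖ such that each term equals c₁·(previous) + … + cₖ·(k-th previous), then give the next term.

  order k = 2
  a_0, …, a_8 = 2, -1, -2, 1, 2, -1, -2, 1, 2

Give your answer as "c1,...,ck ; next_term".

  a_2 = 0·-1 + -1·2 = -2
  a_3 = 0·-2 + -1·-1 = 1
  a_4 = 0·1 + -1·-2 = 2
  a_5 = 0·2 + -1·1 = -1
  a_6 = 0·-1 + -1·2 = -2
  a_7 = 0·-2 + -1·-1 = 1
  a_8 = 0·1 + -1·-2 = 2
  a_9 = 0·2 + -1·1 = -1

0,-1 ; -1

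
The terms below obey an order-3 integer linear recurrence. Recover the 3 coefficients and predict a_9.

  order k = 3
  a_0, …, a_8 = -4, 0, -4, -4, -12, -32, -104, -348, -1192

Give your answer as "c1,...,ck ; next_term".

4,-1,-3 ; -4108

  a_3 = 4·-4 + -1·0 + -3·-4 = -4
  a_4 = 4·-4 + -1·-4 + -3·0 = -12
  a_5 = 4·-12 + -1·-4 + -3·-4 = -32
  a_6 = 4·-32 + -1·-12 + -3·-4 = -104
  a_7 = 4·-104 + -1·-32 + -3·-12 = -348
  a_8 = 4·-348 + -1·-104 + -3·-32 = -1192
  a_9 = 4·-1192 + -1·-348 + -3·-104 = -4108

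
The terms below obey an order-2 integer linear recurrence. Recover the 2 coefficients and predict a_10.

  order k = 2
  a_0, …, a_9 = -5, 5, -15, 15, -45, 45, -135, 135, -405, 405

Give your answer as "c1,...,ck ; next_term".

0,3 ; -1215

  a_2 = 0·5 + 3·-5 = -15
  a_3 = 0·-15 + 3·5 = 15
  a_4 = 0·15 + 3·-15 = -45
  a_5 = 0·-45 + 3·15 = 45
  a_6 = 0·45 + 3·-45 = -135
  a_7 = 0·-135 + 3·45 = 135
  a_8 = 0·135 + 3·-135 = -405
  a_9 = 0·-405 + 3·135 = 405
  a_10 = 0·405 + 3·-405 = -1215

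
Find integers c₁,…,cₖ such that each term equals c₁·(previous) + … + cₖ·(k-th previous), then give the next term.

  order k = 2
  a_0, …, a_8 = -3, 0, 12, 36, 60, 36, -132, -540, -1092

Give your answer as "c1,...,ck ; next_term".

  a_2 = 3·0 + -4·-3 = 12
  a_3 = 3·12 + -4·0 = 36
  a_4 = 3·36 + -4·12 = 60
  a_5 = 3·60 + -4·36 = 36
  a_6 = 3·36 + -4·60 = -132
  a_7 = 3·-132 + -4·36 = -540
  a_8 = 3·-540 + -4·-132 = -1092
  a_9 = 3·-1092 + -4·-540 = -1116

3,-4 ; -1116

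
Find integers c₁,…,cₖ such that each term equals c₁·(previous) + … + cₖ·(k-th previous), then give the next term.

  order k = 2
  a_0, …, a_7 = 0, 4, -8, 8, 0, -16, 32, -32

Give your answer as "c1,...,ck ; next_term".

-2,-2 ; 0

  a_2 = -2·4 + -2·0 = -8
  a_3 = -2·-8 + -2·4 = 8
  a_4 = -2·8 + -2·-8 = 0
  a_5 = -2·0 + -2·8 = -16
  a_6 = -2·-16 + -2·0 = 32
  a_7 = -2·32 + -2·-16 = -32
  a_8 = -2·-32 + -2·32 = 0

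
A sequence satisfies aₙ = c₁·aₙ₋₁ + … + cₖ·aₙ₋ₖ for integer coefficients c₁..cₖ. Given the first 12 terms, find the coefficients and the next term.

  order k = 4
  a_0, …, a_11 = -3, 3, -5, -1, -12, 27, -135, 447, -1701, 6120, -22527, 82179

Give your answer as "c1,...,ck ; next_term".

  a_4 = -3·-1 + 3·-5 + 3·3 + 3·-3 = -12
  a_5 = -3·-12 + 3·-1 + 3·-5 + 3·3 = 27
  a_6 = -3·27 + 3·-12 + 3·-1 + 3·-5 = -135
  a_7 = -3·-135 + 3·27 + 3·-12 + 3·-1 = 447
  a_8 = -3·447 + 3·-135 + 3·27 + 3·-12 = -1701
  a_9 = -3·-1701 + 3·447 + 3·-135 + 3·27 = 6120
  a_10 = -3·6120 + 3·-1701 + 3·447 + 3·-135 = -22527
  a_11 = -3·-22527 + 3·6120 + 3·-1701 + 3·447 = 82179
  a_12 = -3·82179 + 3·-22527 + 3·6120 + 3·-1701 = -300861

-3,3,3,3 ; -300861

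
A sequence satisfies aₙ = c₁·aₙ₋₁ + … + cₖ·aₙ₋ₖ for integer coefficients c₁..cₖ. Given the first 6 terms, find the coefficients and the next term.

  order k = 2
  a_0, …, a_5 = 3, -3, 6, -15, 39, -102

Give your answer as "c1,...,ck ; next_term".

-3,-1 ; 267

  a_2 = -3·-3 + -1·3 = 6
  a_3 = -3·6 + -1·-3 = -15
  a_4 = -3·-15 + -1·6 = 39
  a_5 = -3·39 + -1·-15 = -102
  a_6 = -3·-102 + -1·39 = 267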